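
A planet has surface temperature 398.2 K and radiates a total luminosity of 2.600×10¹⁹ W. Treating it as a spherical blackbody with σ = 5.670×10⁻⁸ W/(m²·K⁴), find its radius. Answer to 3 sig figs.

R ≈ 3.81×10⁷ m

L = 4πR²σT⁴ ⇒ R = √(L/(4πσT⁴)).
σT⁴ = 1425.57 W/m², so R = √(2.600×10¹⁹/(4π×1425.57)) = 3.81×10⁷ m.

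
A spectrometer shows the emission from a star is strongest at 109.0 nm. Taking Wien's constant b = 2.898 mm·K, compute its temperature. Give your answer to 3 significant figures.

Wien's law gives T = b/λ_max = (2.898×10⁻³ m·K)/(1.090×10⁻⁷ m) = 2.66×10⁴ K.

T ≈ 2.66×10⁴ K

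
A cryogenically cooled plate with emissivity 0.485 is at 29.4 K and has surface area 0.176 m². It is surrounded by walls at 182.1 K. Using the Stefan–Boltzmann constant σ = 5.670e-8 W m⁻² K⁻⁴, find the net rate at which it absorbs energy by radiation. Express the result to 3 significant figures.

Area A = 0.176 m².
Net radiated power P_net = εσA(T⁴ − T₀⁴) = 0.485×5.670×10⁻⁸×0.176×(29.4⁴ − 182.1⁴).
T⁴ − T₀⁴ = 7.47118×10⁵ − 1.09961×10⁹ = -1.09886×10⁹ K⁴, so P_net = -5.32 W — negative, meaning a net gain of 5.32 W.

Net gain ≈ 5.32 W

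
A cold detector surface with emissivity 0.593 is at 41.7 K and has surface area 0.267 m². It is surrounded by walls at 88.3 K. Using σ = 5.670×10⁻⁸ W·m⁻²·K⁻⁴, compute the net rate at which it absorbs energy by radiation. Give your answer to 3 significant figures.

Net gain ≈ 0.519 W

Area A = 0.267 m².
Net radiated power P_net = εσA(T⁴ − T₀⁴) = 0.593×5.670×10⁻⁸×0.267×(41.7⁴ − 88.3⁴).
T⁴ − T₀⁴ = 3.02374×10⁶ − 6.07915×10⁷ = -5.77678×10⁷ K⁴, so P_net = -0.519 W — negative, meaning a net gain of 0.519 W.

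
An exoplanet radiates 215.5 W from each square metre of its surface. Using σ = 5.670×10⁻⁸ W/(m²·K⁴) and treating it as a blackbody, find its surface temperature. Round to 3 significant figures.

I = σT⁴, so T = (I/σ)^(1/4) = (215.5/(5.670×10⁻⁸))^(1/4) = 248 K.

T ≈ 248 K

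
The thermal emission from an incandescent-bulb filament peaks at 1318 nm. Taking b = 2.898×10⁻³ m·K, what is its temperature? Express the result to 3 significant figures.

T ≈ 2.20×10³ K

Wien's law gives T = b/λ_max = (2.898×10⁻³ m·K)/(1.318×10⁻⁶ m) = 2.20×10³ K.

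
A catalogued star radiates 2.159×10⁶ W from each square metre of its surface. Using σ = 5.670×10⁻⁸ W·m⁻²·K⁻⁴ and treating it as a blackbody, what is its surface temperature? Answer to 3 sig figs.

I = σT⁴, so T = (I/σ)^(1/4) = (2.159×10⁶/(5.670×10⁻⁸))^(1/4) = 2.48×10³ K.

T ≈ 2.48×10³ K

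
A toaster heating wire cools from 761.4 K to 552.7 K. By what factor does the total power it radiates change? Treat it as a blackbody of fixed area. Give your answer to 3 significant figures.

P₂/P₁ ≈ 0.278

P ∝ T⁴, so P₂/P₁ = (T₂/T₁)⁴ = (552.7/761.4)⁴ = (0.725900)⁴ = 0.278.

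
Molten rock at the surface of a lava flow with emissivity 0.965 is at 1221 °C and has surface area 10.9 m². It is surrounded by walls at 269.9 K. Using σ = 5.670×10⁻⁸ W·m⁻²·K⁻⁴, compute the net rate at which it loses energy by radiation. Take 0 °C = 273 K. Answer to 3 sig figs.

T = 1221 °C + 273 = 1494 K.
Area A = 10.9 m².
Net radiated power P_net = εσA(T⁴ − T₀⁴) = 0.965×5.670×10⁻⁸×10.9×(1494⁴ − 269.9⁴).
T⁴ − T₀⁴ = 4.98198×10¹² − 5.30654×10⁹ = 4.97667×10¹² K⁴, so P_net = 2.97×10⁶ W.

Net loss ≈ 2.97×10⁶ W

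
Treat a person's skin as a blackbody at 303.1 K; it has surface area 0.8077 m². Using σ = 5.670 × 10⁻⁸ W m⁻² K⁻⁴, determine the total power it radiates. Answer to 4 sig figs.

Area A = 0.8077 m².
P = σAT⁴ = 5.670×10⁻⁸ × 0.8077 × (303.1)⁴ = 386.5 W.

P ≈ 386.5 W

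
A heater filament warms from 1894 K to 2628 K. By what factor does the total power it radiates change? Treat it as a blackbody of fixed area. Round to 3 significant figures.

P ∝ T⁴, so P₂/P₁ = (T₂/T₁)⁴ = (2628/1894)⁴ = (1.38754)⁴ = 3.71.

P₂/P₁ ≈ 3.71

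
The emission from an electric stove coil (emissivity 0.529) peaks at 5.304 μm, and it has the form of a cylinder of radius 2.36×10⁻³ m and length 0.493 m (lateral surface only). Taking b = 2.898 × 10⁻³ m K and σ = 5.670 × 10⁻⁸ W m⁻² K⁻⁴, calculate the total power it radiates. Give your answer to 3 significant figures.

Wien's law: T = b/λ_max = 2.898×10⁻³/5.304×10⁻⁶ = 546.380 K.
Lateral area A = 2πrL = 2π×2.36×10⁻³×0.493 = 7.31036×10⁻³ m².
Then P = εσAT⁴ = 0.529×5.670×10⁻⁸×7.31036×10⁻³×(546.380)⁴ = 19.5 W.

P ≈ 19.5 W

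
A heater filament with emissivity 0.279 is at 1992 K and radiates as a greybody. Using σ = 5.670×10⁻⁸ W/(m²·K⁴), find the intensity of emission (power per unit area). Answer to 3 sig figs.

Stefan–Boltzmann: I = εσT⁴ = 0.279 × 5.670×10⁻⁸ × (1992)⁴ = 2.49×10⁵ W/m².

I ≈ 2.49×10⁵ W/m²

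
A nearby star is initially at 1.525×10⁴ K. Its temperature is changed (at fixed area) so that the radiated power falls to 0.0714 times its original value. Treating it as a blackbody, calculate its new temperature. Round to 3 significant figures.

P ∝ T⁴, so T₂/T₁ = (P₂/P₁)^(1/4) = (0.0714)^(1/4) = 0.516921.
T₂ = 1.525×10⁴ × 0.516921 = 7.88×10³ K.

T₂ ≈ 7.88×10³ K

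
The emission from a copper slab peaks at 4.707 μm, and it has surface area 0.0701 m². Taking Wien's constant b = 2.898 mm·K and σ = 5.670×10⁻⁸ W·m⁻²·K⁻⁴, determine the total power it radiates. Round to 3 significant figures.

Wien's law: T = b/λ_max = 2.898×10⁻³/4.707×10⁻⁶ = 615.679 K.
Area A = 0.0701 m².
Then P = σAT⁴ = 5.670×10⁻⁸×0.0701×(615.679)⁴ = 571 W.

P ≈ 571 W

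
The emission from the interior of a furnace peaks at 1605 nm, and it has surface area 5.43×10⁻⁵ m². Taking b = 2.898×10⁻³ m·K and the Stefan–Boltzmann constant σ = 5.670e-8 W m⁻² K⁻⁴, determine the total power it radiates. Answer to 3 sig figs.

Wien's law: T = b/λ_max = 2.898×10⁻³/1.605×10⁻⁶ = 1805.61 K.
Area A = 5.43×10⁻⁵ m².
Then P = σAT⁴ = 5.670×10⁻⁸×5.43×10⁻⁵×(1805.61)⁴ = 32.7 W.

P ≈ 32.7 W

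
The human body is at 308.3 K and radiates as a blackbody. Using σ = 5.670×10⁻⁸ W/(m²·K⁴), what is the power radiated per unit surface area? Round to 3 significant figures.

Stefan–Boltzmann: I = σT⁴ = 5.670×10⁻⁸ × (308.3)⁴ = 512 W/m².

I ≈ 512 W/m²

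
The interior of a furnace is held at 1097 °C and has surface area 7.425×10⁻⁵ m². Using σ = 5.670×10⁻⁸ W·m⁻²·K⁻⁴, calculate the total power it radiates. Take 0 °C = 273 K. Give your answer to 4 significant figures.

P ≈ 14.83 W

T = 1097 °C + 273 = 1370 K.
Area A = 7.425×10⁻⁵ m².
P = σAT⁴ = 5.670×10⁻⁸ × 7.425×10⁻⁵ × (1370)⁴ = 14.83 W.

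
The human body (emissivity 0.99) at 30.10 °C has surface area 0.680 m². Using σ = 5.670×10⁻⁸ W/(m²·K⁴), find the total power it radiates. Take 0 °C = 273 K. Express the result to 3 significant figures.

T = 30.10 °C + 273 = 303.10 K.
Area A = 0.680 m².
P = εσAT⁴ = 0.99 × 5.670×10⁻⁸ × 0.680 × (303.10)⁴ = 322 W.

P ≈ 322 W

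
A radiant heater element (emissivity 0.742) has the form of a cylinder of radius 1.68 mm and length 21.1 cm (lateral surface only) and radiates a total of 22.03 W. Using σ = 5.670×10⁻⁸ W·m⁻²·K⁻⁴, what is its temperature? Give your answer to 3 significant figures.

T ≈ 696 K

Lateral area A = 2πrL = 2π×1.68×10⁻³×0.211 = 2.22726×10⁻³ m².
P = εσAT⁴ ⇒ T = (P/(εσA))^(1/4) = (22.03/(0.742×5.670×10⁻⁸×2.22726×10⁻³))^(1/4) = 696 K.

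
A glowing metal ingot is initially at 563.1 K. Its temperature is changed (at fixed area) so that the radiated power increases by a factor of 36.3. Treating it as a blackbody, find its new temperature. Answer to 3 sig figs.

P ∝ T⁴, so T₂/T₁ = (P₂/P₁)^(1/4) = (36.3)^(1/4) = 2.45458.
T₂ = 563.1 × 2.45458 = 1.38×10³ K.

T₂ ≈ 1.38×10³ K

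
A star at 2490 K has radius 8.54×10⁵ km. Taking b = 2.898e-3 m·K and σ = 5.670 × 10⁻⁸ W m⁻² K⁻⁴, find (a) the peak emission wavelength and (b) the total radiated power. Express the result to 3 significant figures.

(a) λ_max = b/T = 2.898×10⁻³/2490 = 1.164×10⁻⁶ m = 1.16×10³ nm.
Surface area A = 4πR² = 4π(8.54×10⁸ m)² = 9.16486×10¹⁸ m².
(b) P = σAT⁴ = 5.670×10⁻⁸×9.16486×10¹⁸×(2490)⁴ = 2.00×10²⁵ W.

λ_max ≈ 1.16×10³ nm; P ≈ 2.00×10²⁵ W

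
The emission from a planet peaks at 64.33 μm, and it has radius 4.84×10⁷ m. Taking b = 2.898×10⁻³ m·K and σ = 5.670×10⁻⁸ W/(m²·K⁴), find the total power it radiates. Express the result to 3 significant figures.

Wien's law: T = b/λ_max = 2.898×10⁻³/6.433×10⁻⁵ = 45.0490 K.
Surface area A = 4πR² = 4π(4.84×10⁷ m)² = 2.94375×10¹⁶ m².
Then P = σAT⁴ = 5.670×10⁻⁸×2.94375×10¹⁶×(45.0490)⁴ = 6.87×10¹⁵ W.

P ≈ 6.87×10¹⁵ W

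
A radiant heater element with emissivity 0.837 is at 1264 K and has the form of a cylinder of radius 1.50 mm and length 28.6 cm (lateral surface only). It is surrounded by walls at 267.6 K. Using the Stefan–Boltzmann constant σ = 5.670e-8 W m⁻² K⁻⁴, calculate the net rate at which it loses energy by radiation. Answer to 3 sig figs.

Lateral area A = 2πrL = 2π×1.50×10⁻³×0.286 = 2.69549×10⁻³ m².
Net radiated power P_net = εσA(T⁴ − T₀⁴) = 0.837×5.670×10⁻⁸×2.69549×10⁻³×(1264⁴ − 267.6⁴).
T⁴ − T₀⁴ = 2.55263×10¹² − 5.12796×10⁹ = 2.54750×10¹² K⁴, so P_net = 326 W.

Net loss ≈ 326 W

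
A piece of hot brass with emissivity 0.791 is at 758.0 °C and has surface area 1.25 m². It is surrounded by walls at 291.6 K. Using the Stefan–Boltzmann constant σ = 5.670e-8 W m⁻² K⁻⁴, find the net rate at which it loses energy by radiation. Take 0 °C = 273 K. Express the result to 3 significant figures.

Net loss ≈ 6.29×10⁴ W

T = 758.0 °C + 273 = 1031.0 K.
Area A = 1.25 m².
Net radiated power P_net = εσA(T⁴ − T₀⁴) = 0.791×5.670×10⁻⁸×1.25×(1031.0⁴ − 291.6⁴).
T⁴ − T₀⁴ = 1.12989×10¹² − 7.23020×10⁹ = 1.12266×10¹² K⁴, so P_net = 6.29×10⁴ W.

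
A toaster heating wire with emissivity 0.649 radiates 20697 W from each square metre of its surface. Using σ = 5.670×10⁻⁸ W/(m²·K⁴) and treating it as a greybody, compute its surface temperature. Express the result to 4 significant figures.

I = εσT⁴, so T = (I/εσ)^(1/4) = (20697/(0.649×5.670×10⁻⁸))^(1/4) = 866.0 K.

T ≈ 866.0 K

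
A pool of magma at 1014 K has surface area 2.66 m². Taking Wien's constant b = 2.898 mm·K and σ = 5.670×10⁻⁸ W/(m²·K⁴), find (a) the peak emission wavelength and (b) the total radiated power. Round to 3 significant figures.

(a) λ_max = b/T = 2.898×10⁻³/1014 = 2.858×10⁻⁶ m = 2.86×10³ nm.
Area A = 2.66 m².
(b) P = σAT⁴ = 5.670×10⁻⁸×2.66×(1014)⁴ = 1.59×10⁵ W.

λ_max ≈ 2.86×10³ nm; P ≈ 1.59×10⁵ W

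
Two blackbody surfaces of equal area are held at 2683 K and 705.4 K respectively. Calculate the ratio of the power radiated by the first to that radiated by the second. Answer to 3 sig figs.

With equal areas, P₁/P₂ = (T₁/T₂)⁴ = (2683/705.4)⁴ = 209.

P₁/P₂ ≈ 209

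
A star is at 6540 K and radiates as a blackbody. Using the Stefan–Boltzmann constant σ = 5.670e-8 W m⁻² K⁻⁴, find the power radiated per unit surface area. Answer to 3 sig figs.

Stefan–Boltzmann: I = σT⁴ = 5.670×10⁻⁸ × (6540)⁴ = 1.04×10⁸ W/m².

I ≈ 1.04×10⁸ W/m²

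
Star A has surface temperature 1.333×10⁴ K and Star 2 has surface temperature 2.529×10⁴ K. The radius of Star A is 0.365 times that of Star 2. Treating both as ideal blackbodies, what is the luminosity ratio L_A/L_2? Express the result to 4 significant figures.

L ∝ R²T⁴, so L_A/L_2 = (R_A/R_2)²(T_A/T_2)⁴ = (0.365)² × (1.333×10⁴/2.529×10⁴)⁴ = 0.133225 × 0.0771836 = 0.01028.

L_A/L_2 ≈ 0.01028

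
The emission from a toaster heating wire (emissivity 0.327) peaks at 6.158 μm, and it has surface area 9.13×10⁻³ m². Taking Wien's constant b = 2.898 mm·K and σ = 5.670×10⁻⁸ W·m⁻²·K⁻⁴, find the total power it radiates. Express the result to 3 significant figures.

Wien's law: T = b/λ_max = 2.898×10⁻³/6.158×10⁻⁶ = 470.607 K.
Area A = 9.13×10⁻³ m².
Then P = εσAT⁴ = 0.327×5.670×10⁻⁸×9.13×10⁻³×(470.607)⁴ = 8.30 W.

P ≈ 8.30 W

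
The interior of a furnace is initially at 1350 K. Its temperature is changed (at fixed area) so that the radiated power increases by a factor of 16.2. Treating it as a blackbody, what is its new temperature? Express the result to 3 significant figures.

P ∝ T⁴, so T₂/T₁ = (P₂/P₁)^(1/4) = (16.2)^(1/4) = 2.00622.
T₂ = 1350 × 2.00622 = 2.71×10³ K.

T₂ ≈ 2.71×10³ K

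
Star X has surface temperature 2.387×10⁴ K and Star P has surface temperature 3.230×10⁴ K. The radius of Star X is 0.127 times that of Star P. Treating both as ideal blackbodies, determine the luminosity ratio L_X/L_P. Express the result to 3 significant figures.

L_X/L_P ≈ 4.81×10⁻³

L ∝ R²T⁴, so L_X/L_P = (R_X/R_P)²(T_X/T_P)⁴ = (0.127)² × (2.387×10⁴/3.230×10⁴)⁴ = 0.016129 × 0.298263 = 4.81×10⁻³.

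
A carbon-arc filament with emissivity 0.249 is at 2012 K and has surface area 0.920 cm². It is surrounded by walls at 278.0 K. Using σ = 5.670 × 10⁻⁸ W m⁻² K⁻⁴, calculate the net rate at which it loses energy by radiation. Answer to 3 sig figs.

Area A = 0.920 cm² = 9.20×10⁻⁵ m².
Net radiated power P_net = εσA(T⁴ − T₀⁴) = 0.249×5.670×10⁻⁸×9.20×10⁻⁵×(2012⁴ − 278.0⁴).
T⁴ − T₀⁴ = 1.63875×10¹³ − 5.97282×10⁹ = 1.63815×10¹³ K⁴, so P_net = 21.3 W.

Net loss ≈ 21.3 W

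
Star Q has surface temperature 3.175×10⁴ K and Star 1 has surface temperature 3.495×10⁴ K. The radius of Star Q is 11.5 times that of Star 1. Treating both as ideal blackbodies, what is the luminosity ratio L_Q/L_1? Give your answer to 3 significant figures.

L_Q/L_1 ≈ 90.1

L ∝ R²T⁴, so L_Q/L_1 = (R_Q/R_1)²(T_Q/T_1)⁴ = (11.5)² × (3.175×10⁴/3.495×10⁴)⁴ = 132.25 × 0.681061 = 90.1.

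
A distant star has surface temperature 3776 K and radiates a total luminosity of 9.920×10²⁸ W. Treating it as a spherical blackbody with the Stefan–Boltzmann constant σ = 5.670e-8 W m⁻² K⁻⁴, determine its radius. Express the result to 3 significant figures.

R ≈ 2.62×10¹⁰ m

L = 4πR²σT⁴ ⇒ R = √(L/(4πσT⁴)).
σT⁴ = 1.15269×10⁷ W/m², so R = √(9.920×10²⁸/(4π×1.15269×10⁷)) = 2.62×10¹⁰ m.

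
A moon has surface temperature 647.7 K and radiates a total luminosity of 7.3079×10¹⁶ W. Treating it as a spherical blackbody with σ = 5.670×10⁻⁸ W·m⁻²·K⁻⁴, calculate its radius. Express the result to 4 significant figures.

R ≈ 7.634×10⁵ m

L = 4πR²σT⁴ ⇒ R = √(L/(4πσT⁴)).
σT⁴ = 9978.81 W/m², so R = √(7.3079×10¹⁶/(4π×9978.81)) = 7.634×10⁵ m.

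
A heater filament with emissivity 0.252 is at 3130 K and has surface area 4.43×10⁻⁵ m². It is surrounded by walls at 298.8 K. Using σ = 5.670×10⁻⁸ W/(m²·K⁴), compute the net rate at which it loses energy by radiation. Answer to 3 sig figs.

Area A = 4.43×10⁻⁵ m².
Net radiated power P_net = εσA(T⁴ − T₀⁴) = 0.252×5.670×10⁻⁸×4.43×10⁻⁵×(3130⁴ − 298.8⁴).
T⁴ − T₀⁴ = 9.59792×10¹³ − 7.97118×10⁹ = 9.59712×10¹³ K⁴, so P_net = 60.7 W.

Net loss ≈ 60.7 W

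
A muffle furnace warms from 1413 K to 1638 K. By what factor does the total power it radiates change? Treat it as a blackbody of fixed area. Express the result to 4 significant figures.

P₂/P₁ ≈ 1.806

P ∝ T⁴, so P₂/P₁ = (T₂/T₁)⁴ = (1638/1413)⁴ = (1.15924)⁴ = 1.806.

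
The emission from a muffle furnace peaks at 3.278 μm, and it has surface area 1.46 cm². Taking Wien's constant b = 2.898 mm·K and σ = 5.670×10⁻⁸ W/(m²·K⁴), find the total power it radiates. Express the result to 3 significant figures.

Wien's law: T = b/λ_max = 2.898×10⁻³/3.278×10⁻⁶ = 884.076 K.
Area A = 1.46 cm² = 1.46×10⁻⁴ m².
Then P = σAT⁴ = 5.670×10⁻⁸×1.46×10⁻⁴×(884.076)⁴ = 5.06 W.

P ≈ 5.06 W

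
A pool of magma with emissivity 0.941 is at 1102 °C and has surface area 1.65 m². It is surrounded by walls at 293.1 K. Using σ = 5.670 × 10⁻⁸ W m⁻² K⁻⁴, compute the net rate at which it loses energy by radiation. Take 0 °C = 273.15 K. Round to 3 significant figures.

T = 1102 °C + 273.15 = 1375.15 K.
Area A = 1.65 m².
Net radiated power P_net = εσA(T⁴ − T₀⁴) = 0.941×5.670×10⁻⁸×1.65×(1375.15⁴ − 293.1⁴).
T⁴ − T₀⁴ = 3.57602×10¹² − 7.38012×10⁹ = 3.56864×10¹² K⁴, so P_net = 3.14×10⁵ W.

Net loss ≈ 3.14×10⁵ W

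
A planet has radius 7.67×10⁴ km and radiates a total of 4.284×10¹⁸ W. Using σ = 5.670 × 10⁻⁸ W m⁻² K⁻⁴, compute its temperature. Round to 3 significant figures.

Surface area A = 4πR² = 4π(7.67×10⁷ m)² = 7.39266×10¹⁶ m².
P = σAT⁴ ⇒ T = (P/(σA))^(1/4) = (4.284×10¹⁸/(5.670×10⁻⁸×7.39266×10¹⁶))^(1/4) = 179 K.

T ≈ 179 K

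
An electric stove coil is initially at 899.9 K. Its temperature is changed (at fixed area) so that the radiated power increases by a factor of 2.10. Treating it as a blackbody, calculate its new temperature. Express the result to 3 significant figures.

P ∝ T⁴, so T₂/T₁ = (P₂/P₁)^(1/4) = (2.10)^(1/4) = 1.20380.
T₂ = 899.9 × 1.20380 = 1.08×10³ K.

T₂ ≈ 1.08×10³ K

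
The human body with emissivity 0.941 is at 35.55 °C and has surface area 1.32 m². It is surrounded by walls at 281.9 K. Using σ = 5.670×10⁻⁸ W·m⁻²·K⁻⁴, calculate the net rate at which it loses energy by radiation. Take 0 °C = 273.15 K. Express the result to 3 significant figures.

T = 35.55 °C + 273.15 = 308.70 K.
Area A = 1.32 m².
Net radiated power P_net = εσA(T⁴ − T₀⁴) = 0.941×5.670×10⁻⁸×1.32×(308.70⁴ − 281.9⁴).
T⁴ − T₀⁴ = 9.08127×10⁹ − 6.31510×10⁹ = 2.76617×10⁹ K⁴, so P_net = 195 W.

Net loss ≈ 195 W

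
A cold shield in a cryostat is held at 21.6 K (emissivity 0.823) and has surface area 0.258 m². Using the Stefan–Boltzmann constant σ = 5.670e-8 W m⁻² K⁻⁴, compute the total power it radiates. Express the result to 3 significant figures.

Area A = 0.258 m².
P = εσAT⁴ = 0.823 × 5.670×10⁻⁸ × 0.258 × (21.6)⁴ = 2.62×10⁻³ W.

P ≈ 2.62×10⁻³ W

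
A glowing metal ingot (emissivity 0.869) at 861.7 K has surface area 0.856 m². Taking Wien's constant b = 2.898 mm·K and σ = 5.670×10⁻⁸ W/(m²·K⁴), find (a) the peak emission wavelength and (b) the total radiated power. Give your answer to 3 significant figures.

λ_max ≈ 3.36 μm; P ≈ 2.33×10⁴ W

(a) λ_max = b/T = 2.898×10⁻³/861.7 = 3.363×10⁻⁶ m = 3.36 μm.
Area A = 0.856 m².
(b) P = εσAT⁴ = 0.869×5.670×10⁻⁸×0.856×(861.7)⁴ = 2.33×10⁴ W.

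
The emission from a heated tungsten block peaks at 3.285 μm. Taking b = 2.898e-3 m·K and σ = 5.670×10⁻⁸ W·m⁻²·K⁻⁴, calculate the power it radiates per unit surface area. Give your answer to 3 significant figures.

Wien's law: T = b/λ_max = 2.898×10⁻³/3.285×10⁻⁶ = 882.192 K.
Then I = σT⁴ = 5.670×10⁻⁸×(882.192)⁴ = 3.43×10⁴ W/m².

I ≈ 3.43×10⁴ W/m²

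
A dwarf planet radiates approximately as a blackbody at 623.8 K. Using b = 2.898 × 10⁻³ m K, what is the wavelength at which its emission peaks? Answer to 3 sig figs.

Wien's displacement law: λ_max = b/T = (2.898×10⁻³ m·K)/(623.8 K) = 4.646×10⁻⁶ m.
That is 4.65 μm, in the infrared range.

λ_max ≈ 4.65 μm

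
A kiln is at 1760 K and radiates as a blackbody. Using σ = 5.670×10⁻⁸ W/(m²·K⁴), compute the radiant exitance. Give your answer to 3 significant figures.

Stefan–Boltzmann: I = σT⁴ = 5.670×10⁻⁸ × (1760)⁴ = 5.44×10⁵ W/m².

I ≈ 5.44×10⁵ W/m²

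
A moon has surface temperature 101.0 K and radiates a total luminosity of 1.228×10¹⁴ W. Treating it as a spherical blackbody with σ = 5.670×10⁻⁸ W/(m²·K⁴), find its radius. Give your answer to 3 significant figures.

L = 4πR²σT⁴ ⇒ R = √(L/(4πσT⁴)).
σT⁴ = 5.90022 W/m², so R = √(1.228×10¹⁴/(4π×5.90022)) = 1.29×10⁶ m.

R ≈ 1.29×10⁶ m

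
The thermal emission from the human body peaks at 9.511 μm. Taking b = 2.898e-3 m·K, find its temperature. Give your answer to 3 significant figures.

T ≈ 305 K

Wien's law gives T = b/λ_max = (2.898×10⁻³ m·K)/(9.511×10⁻⁶ m) = 305 K.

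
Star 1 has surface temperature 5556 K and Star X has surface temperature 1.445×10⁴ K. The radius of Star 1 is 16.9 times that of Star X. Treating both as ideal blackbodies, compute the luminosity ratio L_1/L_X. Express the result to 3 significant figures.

L_1/L_X ≈ 6.24

L ∝ R²T⁴, so L_1/L_X = (R_1/R_X)²(T_1/T_X)⁴ = (16.9)² × (5556/1.445×10⁴)⁴ = 285.61 × 0.0218563 = 6.24.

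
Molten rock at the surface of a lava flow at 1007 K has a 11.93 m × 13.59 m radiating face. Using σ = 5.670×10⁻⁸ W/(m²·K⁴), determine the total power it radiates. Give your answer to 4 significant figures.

Area A = 11.93 × 13.59 = 162.129 m².
P = σAT⁴ = 5.670×10⁻⁸ × 162.129 × (1007)⁴ = 9.453×10⁶ W.

P ≈ 9.453×10⁶ W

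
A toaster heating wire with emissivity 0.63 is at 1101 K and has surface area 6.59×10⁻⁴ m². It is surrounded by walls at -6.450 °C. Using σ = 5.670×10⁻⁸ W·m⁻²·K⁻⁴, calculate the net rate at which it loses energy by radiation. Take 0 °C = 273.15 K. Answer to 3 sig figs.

Surroundings: T = -6.450 °C + 273.15 = 266.700 K.
Area A = 6.59×10⁻⁴ m².
Net radiated power P_net = εσA(T⁴ − T₀⁴) = 0.63×5.670×10⁻⁸×6.59×10⁻⁴×(1101⁴ − 266.700⁴).
T⁴ − T₀⁴ = 1.46943×10¹² − 5.05932×10⁹ = 1.46437×10¹² K⁴, so P_net = 34.5 W.

Net loss ≈ 34.5 W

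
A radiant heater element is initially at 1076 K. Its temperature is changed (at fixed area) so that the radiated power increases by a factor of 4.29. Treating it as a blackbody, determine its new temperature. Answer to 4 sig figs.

T₂ ≈ 1549 K

P ∝ T⁴, so T₂/T₁ = (P₂/P₁)^(1/4) = (4.29)^(1/4) = 1.43918.
T₂ = 1076 × 1.43918 = 1549 K.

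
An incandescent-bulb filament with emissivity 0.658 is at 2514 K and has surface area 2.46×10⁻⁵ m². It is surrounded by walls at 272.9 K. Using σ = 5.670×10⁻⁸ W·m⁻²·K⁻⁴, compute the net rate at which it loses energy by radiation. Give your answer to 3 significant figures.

Area A = 2.46×10⁻⁵ m².
Net radiated power P_net = εσA(T⁴ − T₀⁴) = 0.658×5.670×10⁻⁸×2.46×10⁻⁵×(2514⁴ − 272.9⁴).
T⁴ − T₀⁴ = 3.99449×10¹³ − 5.54644×10⁹ = 3.99394×10¹³ K⁴, so P_net = 36.7 W.

Net loss ≈ 36.7 W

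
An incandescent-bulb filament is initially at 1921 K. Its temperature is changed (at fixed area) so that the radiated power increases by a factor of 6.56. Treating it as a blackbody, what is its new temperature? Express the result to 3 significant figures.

T₂ ≈ 3.07×10³ K

P ∝ T⁴, so T₂/T₁ = (P₂/P₁)^(1/4) = (6.56)^(1/4) = 1.60039.
T₂ = 1921 × 1.60039 = 3.07×10³ K.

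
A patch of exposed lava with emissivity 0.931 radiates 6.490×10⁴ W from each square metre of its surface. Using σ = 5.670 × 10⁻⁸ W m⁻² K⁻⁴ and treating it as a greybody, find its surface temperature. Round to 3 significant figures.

I = εσT⁴, so T = (I/εσ)^(1/4) = (6.490×10⁴/(0.931×5.670×10⁻⁸))^(1/4) = 1.05×10³ K.

T ≈ 1.05×10³ K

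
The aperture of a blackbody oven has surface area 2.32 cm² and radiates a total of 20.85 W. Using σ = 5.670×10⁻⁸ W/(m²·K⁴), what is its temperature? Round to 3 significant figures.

Area A = 2.32 cm² = 2.32×10⁻⁴ m².
P = σAT⁴ ⇒ T = (P/(σA))^(1/4) = (20.85/(5.670×10⁻⁸×2.32×10⁻⁴))^(1/4) = 1.12×10³ K.

T ≈ 1.12×10³ K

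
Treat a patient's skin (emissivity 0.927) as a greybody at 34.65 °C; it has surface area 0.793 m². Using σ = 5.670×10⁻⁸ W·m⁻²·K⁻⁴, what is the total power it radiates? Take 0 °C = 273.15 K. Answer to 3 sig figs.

P ≈ 374 W

T = 34.65 °C + 273.15 = 307.80 K.
Area A = 0.793 m².
P = εσAT⁴ = 0.927 × 5.670×10⁻⁸ × 0.793 × (307.80)⁴ = 374 W.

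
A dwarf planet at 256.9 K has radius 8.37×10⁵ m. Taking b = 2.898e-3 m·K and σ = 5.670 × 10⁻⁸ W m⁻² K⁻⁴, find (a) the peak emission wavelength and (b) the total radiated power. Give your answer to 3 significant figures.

(a) λ_max = b/T = 2.898×10⁻³/256.9 = 1.128×10⁻⁵ m = 11.3 μm.
Surface area A = 4πR² = 4π(8.37×10⁵ m)² = 8.80361×10¹² m².
(b) P = σAT⁴ = 5.670×10⁻⁸×8.80361×10¹²×(256.9)⁴ = 2.17×10¹⁵ W.

λ_max ≈ 11.3 μm; P ≈ 2.17×10¹⁵ W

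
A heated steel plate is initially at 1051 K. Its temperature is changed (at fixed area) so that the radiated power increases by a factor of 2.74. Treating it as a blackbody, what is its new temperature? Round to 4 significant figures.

P ∝ T⁴, so T₂/T₁ = (P₂/P₁)^(1/4) = (2.74)^(1/4) = 1.28658.
T₂ = 1051 × 1.28658 = 1352 K.

T₂ ≈ 1352 K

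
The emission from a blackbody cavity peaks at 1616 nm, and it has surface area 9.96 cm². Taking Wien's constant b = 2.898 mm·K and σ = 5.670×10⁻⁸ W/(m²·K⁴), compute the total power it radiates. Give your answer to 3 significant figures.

Wien's law: T = b/λ_max = 2.898×10⁻³/1.616×10⁻⁶ = 1793.32 K.
Area A = 9.96 cm² = 9.96×10⁻⁴ m².
Then P = σAT⁴ = 5.670×10⁻⁸×9.96×10⁻⁴×(1793.32)⁴ = 584 W.

P ≈ 584 W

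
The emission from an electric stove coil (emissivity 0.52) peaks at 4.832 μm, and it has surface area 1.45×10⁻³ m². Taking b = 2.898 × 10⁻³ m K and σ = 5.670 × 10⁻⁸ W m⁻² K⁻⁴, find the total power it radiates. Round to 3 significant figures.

P ≈ 5.53 W

Wien's law: T = b/λ_max = 2.898×10⁻³/4.832×10⁻⁶ = 599.752 K.
Area A = 1.45×10⁻³ m².
Then P = εσAT⁴ = 0.52×5.670×10⁻⁸×1.45×10⁻³×(599.752)⁴ = 5.53 W.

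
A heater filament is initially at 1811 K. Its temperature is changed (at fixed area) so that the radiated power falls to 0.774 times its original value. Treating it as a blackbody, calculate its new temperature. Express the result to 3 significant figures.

P ∝ T⁴, so T₂/T₁ = (P₂/P₁)^(1/4) = (0.774)^(1/4) = 0.937962.
T₂ = 1811 × 0.937962 = 1.70×10³ K.

T₂ ≈ 1.70×10³ K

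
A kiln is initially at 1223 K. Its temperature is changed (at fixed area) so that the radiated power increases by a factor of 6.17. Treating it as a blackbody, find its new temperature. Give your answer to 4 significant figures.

T₂ ≈ 1928 K

P ∝ T⁴, so T₂/T₁ = (P₂/P₁)^(1/4) = (6.17)^(1/4) = 1.57605.
T₂ = 1223 × 1.57605 = 1928 K.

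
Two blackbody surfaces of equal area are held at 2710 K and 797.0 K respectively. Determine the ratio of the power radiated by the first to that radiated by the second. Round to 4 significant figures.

P₁/P₂ ≈ 133.7

With equal areas, P₁/P₂ = (T₁/T₂)⁴ = (2710/797.0)⁴ = 133.7.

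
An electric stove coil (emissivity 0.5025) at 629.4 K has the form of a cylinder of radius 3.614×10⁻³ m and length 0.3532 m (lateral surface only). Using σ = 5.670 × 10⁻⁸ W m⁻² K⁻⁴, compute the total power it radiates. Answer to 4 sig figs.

P ≈ 35.86 W

Lateral area A = 2πrL = 2π×3.614×10⁻³×0.3532 = 8.02026×10⁻³ m².
P = εσAT⁴ = 0.5025 × 5.670×10⁻⁸ × 8.02026×10⁻³ × (629.4)⁴ = 35.86 W.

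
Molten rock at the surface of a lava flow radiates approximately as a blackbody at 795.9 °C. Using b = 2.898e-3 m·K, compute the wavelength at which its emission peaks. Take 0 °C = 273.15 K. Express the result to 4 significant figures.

λ_max ≈ 2.711 μm

T = 795.9 °C + 273.15 = 1069.05 K.
Wien's displacement law: λ_max = b/T = (2.898×10⁻³ m·K)/(1069.05 K) = 2.7108×10⁻⁶ m.
That is 2.711 μm, in the infrared range.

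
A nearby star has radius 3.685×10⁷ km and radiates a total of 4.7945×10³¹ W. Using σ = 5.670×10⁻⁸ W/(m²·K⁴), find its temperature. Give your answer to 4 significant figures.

Surface area A = 4πR² = 4π(3.685×10¹⁰ m)² = 1.70642×10²² m².
P = σAT⁴ ⇒ T = (P/(σA))^(1/4) = (4.7945×10³¹/(5.670×10⁻⁸×1.70642×10²²))^(1/4) = 1.492×10⁴ K.

T ≈ 1.492×10⁴ K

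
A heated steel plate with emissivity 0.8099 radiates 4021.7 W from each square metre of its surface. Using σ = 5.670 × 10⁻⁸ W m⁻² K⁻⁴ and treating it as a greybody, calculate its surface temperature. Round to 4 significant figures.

T ≈ 544.0 K

I = εσT⁴, so T = (I/εσ)^(1/4) = (4021.7/(0.8099×5.670×10⁻⁸))^(1/4) = 544.0 K.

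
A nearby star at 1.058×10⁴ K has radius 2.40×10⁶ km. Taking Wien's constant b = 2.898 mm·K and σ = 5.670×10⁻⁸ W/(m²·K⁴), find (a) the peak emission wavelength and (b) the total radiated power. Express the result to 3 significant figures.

λ_max ≈ 274 nm; P ≈ 5.14×10²⁸ W

(a) λ_max = b/T = 2.898×10⁻³/1.058×10⁴ = 2.739×10⁻⁷ m = 274 nm.
Surface area A = 4πR² = 4π(2.40×10⁹ m)² = 7.23823×10¹⁹ m².
(b) P = σAT⁴ = 5.670×10⁻⁸×7.23823×10¹⁹×(1.058×10⁴)⁴ = 5.14×10²⁸ W.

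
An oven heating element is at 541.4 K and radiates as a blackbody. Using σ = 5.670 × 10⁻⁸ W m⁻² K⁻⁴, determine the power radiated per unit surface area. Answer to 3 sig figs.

Stefan–Boltzmann: I = σT⁴ = 5.670×10⁻⁸ × (541.4)⁴ = 4.87×10³ W/m².

I ≈ 4.87×10³ W/m²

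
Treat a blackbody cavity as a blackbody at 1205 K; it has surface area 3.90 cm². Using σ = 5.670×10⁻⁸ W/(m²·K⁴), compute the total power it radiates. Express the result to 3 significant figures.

P ≈ 46.6 W

Area A = 3.90 cm² = 3.90×10⁻⁴ m².
P = σAT⁴ = 5.670×10⁻⁸ × 3.90×10⁻⁴ × (1205)⁴ = 46.6 W.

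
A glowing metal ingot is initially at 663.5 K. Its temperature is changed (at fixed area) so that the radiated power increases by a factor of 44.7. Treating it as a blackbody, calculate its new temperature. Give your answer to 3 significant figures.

T₂ ≈ 1.72×10³ K

P ∝ T⁴, so T₂/T₁ = (P₂/P₁)^(1/4) = (44.7)^(1/4) = 2.58569.
T₂ = 663.5 × 2.58569 = 1.72×10³ K.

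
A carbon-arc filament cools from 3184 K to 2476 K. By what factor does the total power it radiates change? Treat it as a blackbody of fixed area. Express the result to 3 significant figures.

P ∝ T⁴, so P₂/P₁ = (T₂/T₁)⁴ = (2476/3184)⁴ = (0.777638)⁴ = 0.366.

P₂/P₁ ≈ 0.366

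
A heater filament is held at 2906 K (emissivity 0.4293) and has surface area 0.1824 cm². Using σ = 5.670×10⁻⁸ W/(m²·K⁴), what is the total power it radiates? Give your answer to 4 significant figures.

P ≈ 31.66 W

Area A = 0.1824 cm² = 1.824×10⁻⁵ m².
P = εσAT⁴ = 0.4293 × 5.670×10⁻⁸ × 1.824×10⁻⁵ × (2906)⁴ = 31.66 W.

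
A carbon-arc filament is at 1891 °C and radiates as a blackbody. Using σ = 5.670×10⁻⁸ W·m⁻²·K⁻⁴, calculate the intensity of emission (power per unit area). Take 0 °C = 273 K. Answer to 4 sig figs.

I ≈ 1.243×10⁶ W/m²

T = 1891 °C + 273 = 2164 K.
Stefan–Boltzmann: I = σT⁴ = 5.670×10⁻⁸ × (2164)⁴ = 1.243×10⁶ W/m².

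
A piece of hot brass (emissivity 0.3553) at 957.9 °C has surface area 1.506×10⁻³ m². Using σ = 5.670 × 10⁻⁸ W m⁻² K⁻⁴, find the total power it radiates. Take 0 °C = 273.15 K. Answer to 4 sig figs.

P ≈ 69.68 W

T = 957.9 °C + 273.15 = 1231.05 K.
Area A = 1.506×10⁻³ m².
P = εσAT⁴ = 0.3553 × 5.670×10⁻⁸ × 1.506×10⁻³ × (1231.05)⁴ = 69.68 W.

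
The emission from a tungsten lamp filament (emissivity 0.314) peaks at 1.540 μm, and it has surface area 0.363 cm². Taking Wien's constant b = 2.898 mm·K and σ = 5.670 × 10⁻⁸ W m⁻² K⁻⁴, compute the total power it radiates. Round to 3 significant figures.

P ≈ 8.10 W

Wien's law: T = b/λ_max = 2.898×10⁻³/1.540×10⁻⁶ = 1881.82 K.
Area A = 0.363 cm² = 3.63×10⁻⁵ m².
Then P = εσAT⁴ = 0.314×5.670×10⁻⁸×3.63×10⁻⁵×(1881.82)⁴ = 8.10 W.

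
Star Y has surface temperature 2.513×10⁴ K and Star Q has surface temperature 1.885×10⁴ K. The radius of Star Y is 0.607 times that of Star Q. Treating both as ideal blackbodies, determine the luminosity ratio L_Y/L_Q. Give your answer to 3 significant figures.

L ∝ R²T⁴, so L_Y/L_Q = (R_Y/R_Q)²(T_Y/T_Q)⁴ = (0.607)² × (2.513×10⁴/1.885×10⁴)⁴ = 0.368449 × 3.15882 = 1.16.

L_Y/L_Q ≈ 1.16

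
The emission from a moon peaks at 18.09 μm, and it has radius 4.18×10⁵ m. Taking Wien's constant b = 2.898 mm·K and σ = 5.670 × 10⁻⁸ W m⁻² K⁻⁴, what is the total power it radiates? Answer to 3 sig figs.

Wien's law: T = b/λ_max = 2.898×10⁻³/1.809×10⁻⁵ = 160.199 K.
Surface area A = 4πR² = 4π(4.18×10⁵ m)² = 2.19565×10¹² m².
Then P = σAT⁴ = 5.670×10⁻⁸×2.19565×10¹²×(160.199)⁴ = 8.20×10¹³ W.

P ≈ 8.20×10¹³ W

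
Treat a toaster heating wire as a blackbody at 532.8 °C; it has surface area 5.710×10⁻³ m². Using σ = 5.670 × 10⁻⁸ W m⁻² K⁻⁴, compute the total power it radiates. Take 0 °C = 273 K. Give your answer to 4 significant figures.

T = 532.8 °C + 273 = 805.8 K.
Area A = 5.710×10⁻³ m².
P = σAT⁴ = 5.670×10⁻⁸ × 5.710×10⁻³ × (805.8)⁴ = 136.5 W.

P ≈ 136.5 W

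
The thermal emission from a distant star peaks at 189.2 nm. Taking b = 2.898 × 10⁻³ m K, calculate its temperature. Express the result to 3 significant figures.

Wien's law gives T = b/λ_max = (2.898×10⁻³ m·K)/(1.892×10⁻⁷ m) = 1.53×10⁴ K.

T ≈ 1.53×10⁴ K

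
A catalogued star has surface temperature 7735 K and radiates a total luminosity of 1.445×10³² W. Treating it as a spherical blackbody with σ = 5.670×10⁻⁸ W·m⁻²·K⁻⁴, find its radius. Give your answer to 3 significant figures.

R ≈ 2.38×10¹¹ m

L = 4πR²σT⁴ ⇒ R = √(L/(4πσT⁴)).
σT⁴ = 2.02966×10⁸ W/m², so R = √(1.445×10³²/(4π×2.02966×10⁸)) = 2.38×10¹¹ m.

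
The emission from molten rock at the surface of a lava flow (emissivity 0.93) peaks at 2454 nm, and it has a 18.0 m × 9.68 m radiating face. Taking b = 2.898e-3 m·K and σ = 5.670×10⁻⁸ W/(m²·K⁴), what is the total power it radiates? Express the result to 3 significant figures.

Wien's law: T = b/λ_max = 2.898×10⁻³/2.454×10⁻⁶ = 1180.93 K.
Area A = 18.0 × 9.68 = 174.24 m².
Then P = εσAT⁴ = 0.93×5.670×10⁻⁸×174.24×(1180.93)⁴ = 1.79×10⁷ W.

P ≈ 1.79×10⁷ W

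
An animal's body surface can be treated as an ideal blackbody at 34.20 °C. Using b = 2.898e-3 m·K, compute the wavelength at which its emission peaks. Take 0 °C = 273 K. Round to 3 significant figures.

λ_max ≈ 9.43 μm

T = 34.20 °C + 273 = 307.20 K.
Wien's displacement law: λ_max = b/T = (2.898×10⁻³ m·K)/(307.20 K) = 9.434×10⁻⁶ m.
That is 9.43 μm, in the infrared range.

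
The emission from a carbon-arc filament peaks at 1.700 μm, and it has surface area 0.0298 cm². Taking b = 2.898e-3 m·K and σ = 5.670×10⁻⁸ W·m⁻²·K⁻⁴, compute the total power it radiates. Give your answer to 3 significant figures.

P ≈ 1.43 W

Wien's law: T = b/λ_max = 2.898×10⁻³/1.700×10⁻⁶ = 1704.71 K.
Area A = 0.0298 cm² = 2.98×10⁻⁶ m².
Then P = σAT⁴ = 5.670×10⁻⁸×2.98×10⁻⁶×(1704.71)⁴ = 1.43 W.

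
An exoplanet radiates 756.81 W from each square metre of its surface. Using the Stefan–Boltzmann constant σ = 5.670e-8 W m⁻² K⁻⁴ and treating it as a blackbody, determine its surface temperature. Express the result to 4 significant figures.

T ≈ 339.9 K

I = σT⁴, so T = (I/σ)^(1/4) = (756.81/(5.670×10⁻⁸))^(1/4) = 339.9 K.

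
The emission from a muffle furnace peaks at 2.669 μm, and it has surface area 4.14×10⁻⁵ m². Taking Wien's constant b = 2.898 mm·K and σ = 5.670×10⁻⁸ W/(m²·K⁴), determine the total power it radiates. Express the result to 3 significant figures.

P ≈ 3.26 W

Wien's law: T = b/λ_max = 2.898×10⁻³/2.669×10⁻⁶ = 1085.80 K.
Area A = 4.14×10⁻⁵ m².
Then P = σAT⁴ = 5.670×10⁻⁸×4.14×10⁻⁵×(1085.80)⁴ = 3.26 W.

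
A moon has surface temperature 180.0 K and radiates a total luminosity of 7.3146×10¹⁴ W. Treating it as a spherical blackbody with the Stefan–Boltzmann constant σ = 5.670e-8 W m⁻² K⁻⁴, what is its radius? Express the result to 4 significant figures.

R ≈ 9.889×10⁵ m

L = 4πR²σT⁴ ⇒ R = √(L/(4πσT⁴)).
σT⁴ = 59.5214 W/m², so R = √(7.3146×10¹⁴/(4π×59.5214)) = 9.889×10⁵ m.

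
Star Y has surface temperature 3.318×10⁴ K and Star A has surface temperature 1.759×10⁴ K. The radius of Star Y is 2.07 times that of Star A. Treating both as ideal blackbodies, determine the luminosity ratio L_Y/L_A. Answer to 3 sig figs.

L_Y/L_A ≈ 54.2

L ∝ R²T⁴, so L_Y/L_A = (R_Y/R_A)²(T_Y/T_A)⁴ = (2.07)² × (3.318×10⁴/1.759×10⁴)⁴ = 4.2849 × 12.6602 = 54.2.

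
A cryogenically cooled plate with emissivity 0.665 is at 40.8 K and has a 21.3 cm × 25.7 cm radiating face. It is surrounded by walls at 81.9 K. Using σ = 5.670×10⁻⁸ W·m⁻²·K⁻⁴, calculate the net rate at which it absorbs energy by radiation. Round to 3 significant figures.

Net gain ≈ 0.0871 W

Area A = 0.213 × 0.257 = 0.054741 m².
Net radiated power P_net = εσA(T⁴ − T₀⁴) = 0.665×5.670×10⁻⁸×0.054741×(40.8⁴ − 81.9⁴).
T⁴ − T₀⁴ = 2.77103×10⁶ − 4.49920×10⁷ = -4.22210×10⁷ K⁴, so P_net = -0.0871 W — negative, meaning a net gain of 0.0871 W.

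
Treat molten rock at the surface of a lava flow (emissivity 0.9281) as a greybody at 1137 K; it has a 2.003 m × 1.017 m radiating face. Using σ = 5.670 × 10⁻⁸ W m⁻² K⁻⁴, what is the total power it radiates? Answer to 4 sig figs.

Area A = 2.003 × 1.017 = 2.03705 m².
P = εσAT⁴ = 0.9281 × 5.670×10⁻⁸ × 2.03705 × (1137)⁴ = 1.792×10⁵ W.

P ≈ 1.792×10⁵ W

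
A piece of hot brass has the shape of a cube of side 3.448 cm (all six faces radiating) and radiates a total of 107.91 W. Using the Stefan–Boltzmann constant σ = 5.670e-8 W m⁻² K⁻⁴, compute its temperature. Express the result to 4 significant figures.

T ≈ 718.7 K

Area A = 6s² = 6×(0.03448 m)² = 7.13322×10⁻³ m².
P = σAT⁴ ⇒ T = (P/(σA))^(1/4) = (107.91/(5.670×10⁻⁸×7.13322×10⁻³))^(1/4) = 718.7 K.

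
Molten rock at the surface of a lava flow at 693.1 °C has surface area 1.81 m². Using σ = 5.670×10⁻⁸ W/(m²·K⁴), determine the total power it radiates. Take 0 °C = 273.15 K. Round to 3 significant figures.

T = 693.1 °C + 273.15 = 966.25 K.
Area A = 1.81 m².
P = σAT⁴ = 5.670×10⁻⁸ × 1.81 × (966.25)⁴ = 8.95×10⁴ W.

P ≈ 8.95×10⁴ W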